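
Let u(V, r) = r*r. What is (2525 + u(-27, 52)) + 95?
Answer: 5324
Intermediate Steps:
u(V, r) = r²
(2525 + u(-27, 52)) + 95 = (2525 + 52²) + 95 = (2525 + 2704) + 95 = 5229 + 95 = 5324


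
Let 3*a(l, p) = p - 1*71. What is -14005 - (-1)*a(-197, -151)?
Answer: -14079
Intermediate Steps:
a(l, p) = -71/3 + p/3 (a(l, p) = (p - 1*71)/3 = (p - 71)/3 = (-71 + p)/3 = -71/3 + p/3)
-14005 - (-1)*a(-197, -151) = -14005 - (-1)*(-71/3 + (1/3)*(-151)) = -14005 - (-1)*(-71/3 - 151/3) = -14005 - (-1)*(-74) = -14005 - 1*74 = -14005 - 74 = -14079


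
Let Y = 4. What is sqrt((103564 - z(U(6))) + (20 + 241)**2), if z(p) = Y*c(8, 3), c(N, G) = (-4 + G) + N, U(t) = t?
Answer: 3*sqrt(19073) ≈ 414.31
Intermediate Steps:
c(N, G) = -4 + G + N
z(p) = 28 (z(p) = 4*(-4 + 3 + 8) = 4*7 = 28)
sqrt((103564 - z(U(6))) + (20 + 241)**2) = sqrt((103564 - 1*28) + (20 + 241)**2) = sqrt((103564 - 28) + 261**2) = sqrt(103536 + 68121) = sqrt(171657) = 3*sqrt(19073)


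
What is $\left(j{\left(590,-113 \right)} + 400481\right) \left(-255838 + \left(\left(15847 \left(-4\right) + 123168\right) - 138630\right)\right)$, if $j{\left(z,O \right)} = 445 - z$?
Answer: $-133987655168$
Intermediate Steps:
$\left(j{\left(590,-113 \right)} + 400481\right) \left(-255838 + \left(\left(15847 \left(-4\right) + 123168\right) - 138630\right)\right) = \left(\left(445 - 590\right) + 400481\right) \left(-255838 + \left(\left(15847 \left(-4\right) + 123168\right) - 138630\right)\right) = \left(\left(445 - 590\right) + 400481\right) \left(-255838 + \left(\left(-63388 + 123168\right) - 138630\right)\right) = \left(-145 + 400481\right) \left(-255838 + \left(59780 - 138630\right)\right) = 400336 \left(-255838 - 78850\right) = 400336 \left(-334688\right) = -133987655168$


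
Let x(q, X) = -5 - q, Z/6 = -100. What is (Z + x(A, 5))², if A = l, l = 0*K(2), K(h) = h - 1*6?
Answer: 366025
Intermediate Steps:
Z = -600 (Z = 6*(-100) = -600)
K(h) = -6 + h (K(h) = h - 6 = -6 + h)
l = 0 (l = 0*(-6 + 2) = 0*(-4) = 0)
A = 0
(Z + x(A, 5))² = (-600 + (-5 - 1*0))² = (-600 + (-5 + 0))² = (-600 - 5)² = (-605)² = 366025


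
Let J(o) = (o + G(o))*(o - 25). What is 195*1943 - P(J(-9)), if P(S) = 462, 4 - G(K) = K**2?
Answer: 378423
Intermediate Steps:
G(K) = 4 - K**2
J(o) = (-25 + o)*(4 + o - o**2) (J(o) = (o + (4 - o**2))*(o - 25) = (4 + o - o**2)*(-25 + o) = (-25 + o)*(4 + o - o**2))
195*1943 - P(J(-9)) = 195*1943 - 1*462 = 378885 - 462 = 378423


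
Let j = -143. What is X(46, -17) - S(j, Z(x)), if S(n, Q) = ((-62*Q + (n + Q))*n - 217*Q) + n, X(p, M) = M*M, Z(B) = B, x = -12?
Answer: 82055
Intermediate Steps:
X(p, M) = M²
S(n, Q) = n - 217*Q + n*(n - 61*Q) (S(n, Q) = ((-62*Q + (Q + n))*n - 217*Q) + n = ((n - 61*Q)*n - 217*Q) + n = (n*(n - 61*Q) - 217*Q) + n = (-217*Q + n*(n - 61*Q)) + n = n - 217*Q + n*(n - 61*Q))
X(46, -17) - S(j, Z(x)) = (-17)² - (-143 + (-143)² - 217*(-12) - 61*(-12)*(-143)) = 289 - (-143 + 20449 + 2604 - 104676) = 289 - 1*(-81766) = 289 + 81766 = 82055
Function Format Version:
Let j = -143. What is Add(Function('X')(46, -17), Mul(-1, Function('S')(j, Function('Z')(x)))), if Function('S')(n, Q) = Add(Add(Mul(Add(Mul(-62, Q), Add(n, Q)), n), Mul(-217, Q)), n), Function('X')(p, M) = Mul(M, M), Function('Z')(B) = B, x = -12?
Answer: 82055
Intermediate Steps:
Function('X')(p, M) = Pow(M, 2)
Function('S')(n, Q) = Add(n, Mul(-217, Q), Mul(n, Add(n, Mul(-61, Q)))) (Function('S')(n, Q) = Add(Add(Mul(Add(Mul(-62, Q), Add(Q, n)), n), Mul(-217, Q)), n) = Add(Add(Mul(Add(n, Mul(-61, Q)), n), Mul(-217, Q)), n) = Add(Add(Mul(n, Add(n, Mul(-61, Q))), Mul(-217, Q)), n) = Add(Add(Mul(-217, Q), Mul(n, Add(n, Mul(-61, Q)))), n) = Add(n, Mul(-217, Q), Mul(n, Add(n, Mul(-61, Q)))))
Add(Function('X')(46, -17), Mul(-1, Function('S')(j, Function('Z')(x)))) = Add(Pow(-17, 2), Mul(-1, Add(-143, Pow(-143, 2), Mul(-217, -12), Mul(-61, -12, -143)))) = Add(289, Mul(-1, Add(-143, 20449, 2604, -104676))) = Add(289, Mul(-1, -81766)) = Add(289, 81766) = 82055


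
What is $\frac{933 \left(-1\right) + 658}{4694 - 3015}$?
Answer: $- \frac{275}{1679} \approx -0.16379$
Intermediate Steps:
$\frac{933 \left(-1\right) + 658}{4694 - 3015} = \frac{-933 + 658}{1679} = \left(-275\right) \frac{1}{1679} = - \frac{275}{1679}$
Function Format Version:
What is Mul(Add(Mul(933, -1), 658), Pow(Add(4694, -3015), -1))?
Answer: Rational(-275, 1679) ≈ -0.16379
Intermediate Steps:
Mul(Add(Mul(933, -1), 658), Pow(Add(4694, -3015), -1)) = Mul(Add(-933, 658), Pow(1679, -1)) = Mul(-275, Rational(1, 1679)) = Rational(-275, 1679)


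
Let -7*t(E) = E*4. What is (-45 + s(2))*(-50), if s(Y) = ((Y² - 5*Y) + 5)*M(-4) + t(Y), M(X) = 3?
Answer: 17200/7 ≈ 2457.1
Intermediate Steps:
t(E) = -4*E/7 (t(E) = -E*4/7 = -4*E/7)
s(Y) = 15 + 3*Y² - 109*Y/7 (s(Y) = ((Y² - 5*Y) + 5)*3 - 4*Y/7 = (5 + Y² - 5*Y)*3 - 4*Y/7 = (15 - 15*Y + 3*Y²) - 4*Y/7 = 15 + 3*Y² - 109*Y/7)
(-45 + s(2))*(-50) = (-45 + (15 + 3*2² - 109/7*2))*(-50) = (-45 + (15 + 3*4 - 218/7))*(-50) = (-45 + (15 + 12 - 218/7))*(-50) = (-45 - 29/7)*(-50) = -344/7*(-50) = 17200/7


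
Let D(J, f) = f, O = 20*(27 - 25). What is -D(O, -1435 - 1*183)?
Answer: 1618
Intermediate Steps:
O = 40 (O = 20*2 = 40)
-D(O, -1435 - 1*183) = -(-1435 - 1*183) = -(-1435 - 183) = -1*(-1618) = 1618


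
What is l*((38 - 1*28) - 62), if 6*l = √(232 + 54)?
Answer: -26*√286/3 ≈ -146.57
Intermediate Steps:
l = √286/6 (l = √(232 + 54)/6 = √286/6 ≈ 2.8186)
l*((38 - 1*28) - 62) = (√286/6)*((38 - 1*28) - 62) = (√286/6)*((38 - 28) - 62) = (√286/6)*(10 - 62) = (√286/6)*(-52) = -26*√286/3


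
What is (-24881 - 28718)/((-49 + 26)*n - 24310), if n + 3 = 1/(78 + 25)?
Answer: 5520697/2496846 ≈ 2.2111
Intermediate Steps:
n = -308/103 (n = -3 + 1/(78 + 25) = -3 + 1/103 = -308/103 ≈ -2.9903)
(-24881 - 28718)/((-49 + 26)*n - 24310) = (-24881 - 28718)/((-49 + 26)*(-308/103) - 24310) = -53599/(-23*(-308/103) - 24310) = -53599/(7084/103 - 24310) = -53599/(-2496846/103) = -53599*(-103/2496846) = 5520697/2496846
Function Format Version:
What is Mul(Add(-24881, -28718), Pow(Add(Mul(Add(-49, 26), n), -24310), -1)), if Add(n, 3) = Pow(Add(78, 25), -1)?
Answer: Rational(5520697, 2496846) ≈ 2.2111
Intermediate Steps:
n = Rational(-308, 103) (n = Add(-3, Pow(Add(78, 25), -1)) = Add(-3, Pow(103, -1)) = Add(-3, Rational(1, 103)) = Rational(-308, 103) ≈ -2.9903)
Mul(Add(-24881, -28718), Pow(Add(Mul(Add(-49, 26), n), -24310), -1)) = Mul(Add(-24881, -28718), Pow(Add(Mul(Add(-49, 26), Rational(-308, 103)), -24310), -1)) = Mul(-53599, Pow(Add(Mul(-23, Rational(-308, 103)), -24310), -1)) = Mul(-53599, Pow(Add(Rational(7084, 103), -24310), -1)) = Mul(-53599, Pow(Rational(-2496846, 103), -1)) = Mul(-53599, Rational(-103, 2496846)) = Rational(5520697, 2496846)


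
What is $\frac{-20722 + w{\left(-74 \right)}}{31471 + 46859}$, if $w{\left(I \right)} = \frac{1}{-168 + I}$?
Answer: $- \frac{334315}{1263724} \approx -0.26455$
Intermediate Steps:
$\frac{-20722 + w{\left(-74 \right)}}{31471 + 46859} = \frac{-20722 + \frac{1}{-168 - 74}}{31471 + 46859} = \frac{-20722 + \frac{1}{-242}}{78330} = \left(-20722 - \frac{1}{242}\right) \frac{1}{78330} = \left(- \frac{5014725}{242}\right) \frac{1}{78330} = - \frac{334315}{1263724}$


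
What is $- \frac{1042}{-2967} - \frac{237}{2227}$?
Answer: $\frac{1617355}{6607509} \approx 0.24478$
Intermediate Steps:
$- \frac{1042}{-2967} - \frac{237}{2227} = \left(-1042\right) \left(- \frac{1}{2967}\right) - \frac{237}{2227} = \frac{1042}{2967} - \frac{237}{2227} = \frac{1617355}{6607509}$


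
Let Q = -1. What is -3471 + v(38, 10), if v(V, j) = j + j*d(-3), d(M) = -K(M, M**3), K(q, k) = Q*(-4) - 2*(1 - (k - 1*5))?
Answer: -2841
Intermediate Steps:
K(q, k) = -8 + 2*k (K(q, k) = -1*(-4) - 2*(1 - (k - 1*5)) = 4 - 2*(1 - (k - 5)) = 4 - 2*(1 - (-5 + k)) = 4 - 2*(1 + (5 - k)) = 4 - 2*(6 - k) = 4 + (-12 + 2*k) = -8 + 2*k)
d(M) = 8 - 2*M**3 (d(M) = -(-8 + 2*M**3) = 8 - 2*M**3)
v(V, j) = 63*j (v(V, j) = j + j*(8 - 2*(-3)**3) = j + j*(8 - 2*(-27)) = j + j*(8 + 54) = j + j*62 = j + 62*j = 63*j)
-3471 + v(38, 10) = -3471 + 63*10 = -3471 + 630 = -2841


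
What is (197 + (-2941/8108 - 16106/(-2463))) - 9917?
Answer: -193985095115/19970004 ≈ -9713.8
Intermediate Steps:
(197 + (-2941/8108 - 16106/(-2463))) - 9917 = (197 + (-2941*1/8108 - 16106*(-1/2463))) - 9917 = (197 + (-2941/8108 + 16106/2463)) - 9917 = (197 + 123343765/19970004) - 9917 = 4057434553/19970004 - 9917 = -193985095115/19970004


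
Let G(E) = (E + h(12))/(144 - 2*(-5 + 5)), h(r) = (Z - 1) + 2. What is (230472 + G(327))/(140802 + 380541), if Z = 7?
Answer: 33188303/75073392 ≈ 0.44208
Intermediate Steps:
h(r) = 8 (h(r) = (7 - 1) + 2 = 6 + 2 = 8)
G(E) = 1/18 + E/144 (G(E) = (E + 8)/(144 - 2*(-5 + 5)) = (8 + E)/(144 - 2*0) = (8 + E)/(144 + 0) = (8 + E)/144 = (8 + E)*(1/144) = 1/18 + E/144)
(230472 + G(327))/(140802 + 380541) = (230472 + (1/18 + (1/144)*327))/(140802 + 380541) = (230472 + (1/18 + 109/48))/521343 = (230472 + 335/144)*(1/521343) = (33188303/144)*(1/521343) = 33188303/75073392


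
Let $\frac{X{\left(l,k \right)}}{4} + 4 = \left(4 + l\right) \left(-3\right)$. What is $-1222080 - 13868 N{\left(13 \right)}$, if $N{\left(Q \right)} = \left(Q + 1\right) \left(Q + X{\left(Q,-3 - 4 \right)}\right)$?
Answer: $38967384$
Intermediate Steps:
$X{\left(l,k \right)} = -64 - 12 l$ ($X{\left(l,k \right)} = -16 + 4 \left(4 + l\right) \left(-3\right) = -16 + 4 \left(-12 - 3 l\right) = -16 - \left(48 + 12 l\right) = -64 - 12 l$)
$N{\left(Q \right)} = \left(1 + Q\right) \left(-64 - 11 Q\right)$ ($N{\left(Q \right)} = \left(Q + 1\right) \left(Q - \left(64 + 12 Q\right)\right) = \left(1 + Q\right) \left(-64 - 11 Q\right)$)
$-1222080 - 13868 N{\left(13 \right)} = -1222080 - 13868 \left(-64 - 975 - 11 \cdot 13^{2}\right) = -1222080 - 13868 \left(-64 - 975 - 1859\right) = -1222080 - -40189464 = -1222080 + 40189464 = 38967384$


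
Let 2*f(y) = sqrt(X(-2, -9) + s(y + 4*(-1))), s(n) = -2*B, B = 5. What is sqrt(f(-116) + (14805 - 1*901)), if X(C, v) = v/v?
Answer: sqrt(55616 + 6*I)/2 ≈ 117.92 + 0.0063605*I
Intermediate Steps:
s(n) = -10 (s(n) = -2*5 = -10)
X(C, v) = 1
f(y) = 3*I/2 (f(y) = sqrt(1 - 10)/2 = sqrt(-9)/2 = (3*I)/2 = 3*I/2)
sqrt(f(-116) + (14805 - 1*901)) = sqrt(3*I/2 + (14805 - 1*901)) = sqrt(3*I/2 + (14805 - 901)) = sqrt(3*I/2 + 13904) = sqrt(13904 + 3*I/2)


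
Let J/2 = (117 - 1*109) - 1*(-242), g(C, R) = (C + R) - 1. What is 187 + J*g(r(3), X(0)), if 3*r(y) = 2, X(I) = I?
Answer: 61/3 ≈ 20.333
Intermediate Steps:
r(y) = ⅔ (r(y) = (⅓)*2 = ⅔)
g(C, R) = -1 + C + R
J = 500 (J = 2*((117 - 1*109) - 1*(-242)) = 2*((117 - 109) + 242) = 2*(8 + 242) = 2*250 = 500)
187 + J*g(r(3), X(0)) = 187 + 500*(-1 + ⅔ + 0) = 187 + 500*(-⅓) = 187 - 500/3 = 61/3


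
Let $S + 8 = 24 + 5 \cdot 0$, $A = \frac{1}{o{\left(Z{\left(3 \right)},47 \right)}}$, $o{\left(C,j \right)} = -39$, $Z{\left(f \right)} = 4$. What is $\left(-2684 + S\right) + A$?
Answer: $- \frac{104053}{39} \approx -2668.0$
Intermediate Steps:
$A = - \frac{1}{39}$ ($A = \frac{1}{-39} = - \frac{1}{39} \approx -0.025641$)
$S = 16$ ($S = -8 + \left(24 + 5 \cdot 0\right) = -8 + \left(24 + 0\right) = -8 + 24 = 16$)
$\left(-2684 + S\right) + A = \left(-2684 + 16\right) - \frac{1}{39} = -2668 - \frac{1}{39} = - \frac{104053}{39}$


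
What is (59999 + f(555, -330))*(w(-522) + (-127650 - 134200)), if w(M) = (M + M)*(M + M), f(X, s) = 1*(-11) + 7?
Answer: 49681019570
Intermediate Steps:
f(X, s) = -4 (f(X, s) = -11 + 7 = -4)
w(M) = 4*M² (w(M) = (2*M)*(2*M) = 4*M²)
(59999 + f(555, -330))*(w(-522) + (-127650 - 134200)) = (59999 - 4)*(4*(-522)² + (-127650 - 134200)) = 59995*(4*272484 - 261850) = 59995*(1089936 - 261850) = 59995*828086 = 49681019570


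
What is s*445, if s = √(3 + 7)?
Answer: 445*√10 ≈ 1407.2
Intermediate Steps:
s = √10 ≈ 3.1623
s*445 = √10*445 = 445*√10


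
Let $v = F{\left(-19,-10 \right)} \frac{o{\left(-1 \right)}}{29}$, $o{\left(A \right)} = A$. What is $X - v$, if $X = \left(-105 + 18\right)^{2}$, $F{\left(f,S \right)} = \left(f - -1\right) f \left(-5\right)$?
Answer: $\frac{217791}{29} \approx 7510.0$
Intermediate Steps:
$F{\left(f,S \right)} = - 5 f \left(1 + f\right)$ ($F{\left(f,S \right)} = \left(f + 1\right) f \left(-5\right) = \left(1 + f\right) f \left(-5\right) = f \left(1 + f\right) \left(-5\right) = - 5 f \left(1 + f\right)$)
$X = 7569$ ($X = \left(-87\right)^{2} = 7569$)
$v = \frac{1710}{29}$ ($v = \left(-5\right) \left(-19\right) \left(1 - 19\right) \left(- \frac{1}{29}\right) = \left(-5\right) \left(-19\right) \left(-18\right) \left(\left(-1\right) \frac{1}{29}\right) = \left(-1710\right) \left(- \frac{1}{29}\right) = \frac{1710}{29} \approx 58.966$)
$X - v = 7569 - \frac{1710}{29} = \frac{217791}{29}$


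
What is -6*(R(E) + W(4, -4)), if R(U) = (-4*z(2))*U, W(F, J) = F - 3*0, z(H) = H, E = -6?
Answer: -312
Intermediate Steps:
W(F, J) = F (W(F, J) = F + 0 = F)
R(U) = -8*U (R(U) = (-4*2)*U = -8*U)
-6*(R(E) + W(4, -4)) = -6*(-8*(-6) + 4) = -6*(48 + 4) = -6*52 = -312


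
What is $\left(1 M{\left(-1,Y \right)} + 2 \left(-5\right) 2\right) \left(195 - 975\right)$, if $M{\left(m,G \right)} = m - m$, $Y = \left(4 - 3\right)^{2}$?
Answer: $15600$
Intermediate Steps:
$Y = 1$ ($Y = 1^{2} = 1$)
$M{\left(m,G \right)} = 0$
$\left(1 M{\left(-1,Y \right)} + 2 \left(-5\right) 2\right) \left(195 - 975\right) = \left(1 \cdot 0 + 2 \left(-5\right) 2\right) \left(195 - 975\right) = \left(0 - 20\right) \left(-780\right) = \left(-20\right) \left(-780\right) = 15600$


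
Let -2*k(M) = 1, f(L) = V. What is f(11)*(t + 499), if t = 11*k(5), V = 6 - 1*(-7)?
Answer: 12831/2 ≈ 6415.5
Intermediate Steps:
V = 13 (V = 6 + 7 = 13)
f(L) = 13
k(M) = -½ (k(M) = -½*1 = -½)
t = -11/2 (t = 11*(-½) = -11/2 ≈ -5.5000)
f(11)*(t + 499) = 13*(-11/2 + 499) = 13*(987/2) = 12831/2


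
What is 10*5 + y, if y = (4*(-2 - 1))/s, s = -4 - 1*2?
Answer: 52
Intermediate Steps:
s = -6 (s = -4 - 2 = -6)
y = 2 (y = (4*(-2 - 1))/(-6) = (4*(-3))*(-1/6) = -12*(-1/6) = 2)
10*5 + y = 10*5 + 2 = 50 + 2 = 52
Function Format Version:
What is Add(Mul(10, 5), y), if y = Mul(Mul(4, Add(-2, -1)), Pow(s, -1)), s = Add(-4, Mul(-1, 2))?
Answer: 52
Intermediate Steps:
s = -6 (s = Add(-4, -2) = -6)
y = 2 (y = Mul(Mul(4, Add(-2, -1)), Pow(-6, -1)) = Mul(Mul(4, -3), Rational(-1, 6)) = Mul(-12, Rational(-1, 6)) = 2)
Add(Mul(10, 5), y) = Add(Mul(10, 5), 2) = Add(50, 2) = 52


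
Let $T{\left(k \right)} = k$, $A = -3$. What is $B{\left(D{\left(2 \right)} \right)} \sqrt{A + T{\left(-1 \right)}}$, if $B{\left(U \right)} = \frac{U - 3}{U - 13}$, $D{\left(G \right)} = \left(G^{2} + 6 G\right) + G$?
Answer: $6 i \approx 6.0 i$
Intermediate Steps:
$D{\left(G \right)} = G^{2} + 7 G$
$B{\left(U \right)} = \frac{-3 + U}{-13 + U}$
$B{\left(D{\left(2 \right)} \right)} \sqrt{A + T{\left(-1 \right)}} = \frac{-3 + 2 \left(7 + 2\right)}{-13 + 2 \left(7 + 2\right)} \sqrt{-3 - 1} = \frac{-3 + 2 \cdot 9}{-13 + 2 \cdot 9} \sqrt{-4} = \frac{-3 + 18}{-13 + 18} \cdot 2 i = \frac{1}{5} \cdot 15 \cdot 2 i = 3 \cdot 2 i = 6 i$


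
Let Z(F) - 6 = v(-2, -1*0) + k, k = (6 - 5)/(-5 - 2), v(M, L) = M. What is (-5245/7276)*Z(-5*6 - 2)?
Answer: -141615/50932 ≈ -2.7805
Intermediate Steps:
k = -⅐ (k = 1/(-7) = 1*(-⅐) = -⅐ ≈ -0.14286)
Z(F) = 27/7 (Z(F) = 6 + (-2 - ⅐) = 6 - 15/7 = 27/7)
(-5245/7276)*Z(-5*6 - 2) = -5245/7276*(27/7) = -5245*1/7276*(27/7) = -5245/7276*27/7 = -141615/50932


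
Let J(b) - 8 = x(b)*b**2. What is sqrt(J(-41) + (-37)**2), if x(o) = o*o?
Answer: sqrt(2827138) ≈ 1681.4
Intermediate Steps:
x(o) = o**2
J(b) = 8 + b**4 (J(b) = 8 + b**2*b**2 = 8 + b**4)
sqrt(J(-41) + (-37)**2) = sqrt((8 + (-41)**4) + (-37)**2) = sqrt((8 + 2825761) + 1369) = sqrt(2825769 + 1369) = sqrt(2827138)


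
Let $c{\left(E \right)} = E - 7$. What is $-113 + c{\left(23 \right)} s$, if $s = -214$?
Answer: $-3537$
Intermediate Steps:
$c{\left(E \right)} = -7 + E$ ($c{\left(E \right)} = E - 7 = -7 + E$)
$-113 + c{\left(23 \right)} s = -113 + \left(-7 + 23\right) \left(-214\right) = -113 + 16 \left(-214\right) = -113 - 3424 = -3537$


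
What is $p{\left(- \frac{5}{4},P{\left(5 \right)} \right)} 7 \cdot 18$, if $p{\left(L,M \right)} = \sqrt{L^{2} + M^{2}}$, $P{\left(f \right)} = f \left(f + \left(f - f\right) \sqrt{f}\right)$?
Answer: $\frac{315 \sqrt{401}}{2} \approx 3153.9$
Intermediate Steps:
$P{\left(f \right)} = f^{2}$ ($P{\left(f \right)} = f \left(f + 0 \sqrt{f}\right) = f \left(f + 0\right) = f f = f^{2}$)
$p{\left(- \frac{5}{4},P{\left(5 \right)} \right)} 7 \cdot 18 = \sqrt{\left(- \frac{5}{4}\right)^{2} + \left(5^{2}\right)^{2}} \cdot 7 \cdot 18 = \sqrt{\left(\left(-5\right) \frac{1}{4}\right)^{2} + 25^{2}} \cdot 7 \cdot 18 = \sqrt{\left(- \frac{5}{4}\right)^{2} + 625} \cdot 7 \cdot 18 = \sqrt{\frac{25}{16} + 625} \cdot 7 \cdot 18 = \sqrt{\frac{10025}{16}} \cdot 7 \cdot 18 = \frac{5 \sqrt{401}}{4} \cdot 7 \cdot 18 = \frac{35 \sqrt{401}}{4} \cdot 18 = \frac{315 \sqrt{401}}{2}$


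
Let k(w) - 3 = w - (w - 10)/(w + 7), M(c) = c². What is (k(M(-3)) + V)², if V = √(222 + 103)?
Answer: 120449/256 + 965*√13/8 ≈ 905.42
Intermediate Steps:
k(w) = 3 + w - (-10 + w)/(7 + w) (k(w) = 3 + (w - (w - 10)/(w + 7)) = 3 + (w - (-10 + w)/(7 + w)) = 3 + w - (-10 + w)/(7 + w))
V = 5*√13 (V = √325 = 5*√13 ≈ 18.028)
(k(M(-3)) + V)² = ((31 + ((-3)²)² + 9*(-3)²)/(7 + (-3)²) + 5*√13)² = ((31 + 9² + 9*9)/(7 + 9) + 5*√13)² = ((31 + 81 + 81)/16 + 5*√13)² = ((1/16)*193 + 5*√13)² = (193/16 + 5*√13)²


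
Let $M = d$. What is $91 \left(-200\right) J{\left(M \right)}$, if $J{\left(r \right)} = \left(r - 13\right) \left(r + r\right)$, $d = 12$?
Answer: $436800$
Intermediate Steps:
$M = 12$
$J{\left(r \right)} = 2 r \left(-13 + r\right)$ ($J{\left(r \right)} = \left(-13 + r\right) 2 r = 2 r \left(-13 + r\right)$)
$91 \left(-200\right) J{\left(M \right)} = 91 \left(-200\right) 2 \cdot 12 \left(-13 + 12\right) = - 18200 \cdot 2 \cdot 12 \left(-1\right) = \left(-18200\right) \left(-24\right) = 436800$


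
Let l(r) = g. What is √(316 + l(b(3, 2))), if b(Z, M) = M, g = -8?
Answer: 2*√77 ≈ 17.550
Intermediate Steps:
l(r) = -8
√(316 + l(b(3, 2))) = √(316 - 8) = √308 = 2*√77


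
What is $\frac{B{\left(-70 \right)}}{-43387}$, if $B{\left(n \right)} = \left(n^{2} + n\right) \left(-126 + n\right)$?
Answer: $\frac{946680}{43387} \approx 21.819$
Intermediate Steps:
$B{\left(n \right)} = \left(-126 + n\right) \left(n + n^{2}\right)$ ($B{\left(n \right)} = \left(n + n^{2}\right) \left(-126 + n\right) = \left(-126 + n\right) \left(n + n^{2}\right)$)
$\frac{B{\left(-70 \right)}}{-43387} = \frac{\left(-70\right) \left(-126 + \left(-70\right)^{2} - -8750\right)}{-43387} = - 70 \left(-126 + 4900 + 8750\right) \left(- \frac{1}{43387}\right) = \left(-70\right) 13524 \left(- \frac{1}{43387}\right) = \left(-946680\right) \left(- \frac{1}{43387}\right) = \frac{946680}{43387}$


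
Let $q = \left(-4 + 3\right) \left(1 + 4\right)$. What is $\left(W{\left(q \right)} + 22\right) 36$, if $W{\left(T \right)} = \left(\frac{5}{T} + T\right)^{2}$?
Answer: $2088$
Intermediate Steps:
$q = -5$ ($q = \left(-1\right) 5 = -5$)
$W{\left(T \right)} = \left(T + \frac{5}{T}\right)^{2}$
$\left(W{\left(q \right)} + 22\right) 36 = \left(\frac{\left(5 + \left(-5\right)^{2}\right)^{2}}{25} + 22\right) 36 = \left(\frac{\left(5 + 25\right)^{2}}{25} + 22\right) 36 = \left(\frac{30^{2}}{25} + 22\right) 36 = \left(\frac{1}{25} \cdot 900 + 22\right) 36 = \left(36 + 22\right) 36 = 58 \cdot 36 = 2088$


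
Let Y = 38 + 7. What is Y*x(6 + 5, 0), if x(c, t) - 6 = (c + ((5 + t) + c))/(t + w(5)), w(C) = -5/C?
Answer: -945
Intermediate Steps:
x(c, t) = 6 + (5 + t + 2*c)/(-1 + t) (x(c, t) = 6 + (c + ((5 + t) + c))/(t - 5/5) = 6 + (c + (5 + c + t))/(t - 5*⅕) = 6 + (5 + t + 2*c)/(t - 1) = 6 + (5 + t + 2*c)/(-1 + t))
Y = 45
Y*x(6 + 5, 0) = 45*((-1 + 2*(6 + 5) + 7*0)/(-1 + 0)) = 45*((-1 + 2*11 + 0)/(-1)) = 45*(-(-1 + 22 + 0)) = 45*(-1*21) = 45*(-21) = -945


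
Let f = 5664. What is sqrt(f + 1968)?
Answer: 12*sqrt(53) ≈ 87.361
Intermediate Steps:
sqrt(f + 1968) = sqrt(5664 + 1968) = sqrt(7632) = 12*sqrt(53)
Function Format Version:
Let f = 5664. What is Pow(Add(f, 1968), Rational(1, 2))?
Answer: Mul(12, Pow(53, Rational(1, 2))) ≈ 87.361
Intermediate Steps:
Pow(Add(f, 1968), Rational(1, 2)) = Pow(Add(5664, 1968), Rational(1, 2)) = Pow(7632, Rational(1, 2)) = Mul(12, Pow(53, Rational(1, 2)))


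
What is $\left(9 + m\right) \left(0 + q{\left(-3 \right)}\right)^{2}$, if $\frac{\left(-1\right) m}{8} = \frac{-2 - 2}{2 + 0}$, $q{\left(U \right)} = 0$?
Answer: $0$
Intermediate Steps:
$m = 16$ ($m = - 8 \frac{-2 - 2}{2 + 0} = - 8 \left(- \frac{4}{2}\right) = - 8 \left(\left(-4\right) \frac{1}{2}\right) = \left(-8\right) \left(-2\right) = 16$)
$\left(9 + m\right) \left(0 + q{\left(-3 \right)}\right)^{2} = \left(9 + 16\right) \left(0 + 0\right)^{2} = 25 \cdot 0^{2} = 25 \cdot 0 = 0$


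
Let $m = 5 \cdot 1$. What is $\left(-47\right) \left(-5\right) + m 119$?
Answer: $830$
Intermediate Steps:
$m = 5$
$\left(-47\right) \left(-5\right) + m 119 = \left(-47\right) \left(-5\right) + 5 \cdot 119 = 235 + 595 = 830$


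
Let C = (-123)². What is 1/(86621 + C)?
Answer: 1/101750 ≈ 9.8280e-6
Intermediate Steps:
C = 15129
1/(86621 + C) = 1/(86621 + 15129) = 1/101750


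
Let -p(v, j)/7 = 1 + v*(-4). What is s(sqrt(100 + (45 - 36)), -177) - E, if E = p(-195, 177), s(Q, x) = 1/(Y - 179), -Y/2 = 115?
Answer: 2236002/409 ≈ 5467.0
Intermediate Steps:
Y = -230 (Y = -2*115 = -230)
s(Q, x) = -1/409 (s(Q, x) = 1/(-230 - 179) = 1/(-409) = -1/409)
p(v, j) = -7 + 28*v (p(v, j) = -7*(1 + v*(-4)) = -7*(1 - 4*v) = -7 + 28*v)
E = -5467 (E = -7 + 28*(-195) = -7 - 5460 = -5467)
s(sqrt(100 + (45 - 36)), -177) - E = -1/409 - 1*(-5467) = -1/409 + 5467 = 2236002/409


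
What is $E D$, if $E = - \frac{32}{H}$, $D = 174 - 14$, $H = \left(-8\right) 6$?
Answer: $\frac{320}{3} \approx 106.67$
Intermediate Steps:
$H = -48$
$D = 160$
$E = \frac{2}{3}$ ($E = - \frac{32}{-48} = \left(-32\right) \left(- \frac{1}{48}\right) = \frac{2}{3} \approx 0.66667$)
$E D = \frac{2}{3} \cdot 160 = \frac{320}{3}$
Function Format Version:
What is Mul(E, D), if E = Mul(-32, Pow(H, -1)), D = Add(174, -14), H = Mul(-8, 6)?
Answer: Rational(320, 3) ≈ 106.67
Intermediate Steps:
H = -48
D = 160
E = Rational(2, 3) (E = Mul(-32, Pow(-48, -1)) = Mul(-32, Rational(-1, 48)) = Rational(2, 3) ≈ 0.66667)
Mul(E, D) = Mul(Rational(2, 3), 160) = Rational(320, 3)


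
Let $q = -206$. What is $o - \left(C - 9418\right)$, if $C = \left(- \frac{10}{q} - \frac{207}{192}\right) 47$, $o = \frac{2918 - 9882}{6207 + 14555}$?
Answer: $\frac{647776828201}{68431552} \approx 9466.1$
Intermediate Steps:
$o = - \frac{3482}{10381}$ ($o = - \frac{6964}{20762} = \left(-6964\right) \frac{1}{20762} = - \frac{3482}{10381} \approx -0.33542$)
$C = - \frac{318989}{6592}$ ($C = \left(- \frac{10}{-206} - \frac{207}{192}\right) 47 = \left(\left(-10\right) \left(- \frac{1}{206}\right) - \frac{69}{64}\right) 47 = \left(\frac{5}{103} - \frac{69}{64}\right) 47 = \left(- \frac{6787}{6592}\right) 47 = - \frac{318989}{6592} \approx -48.39$)
$o - \left(C - 9418\right) = - \frac{3482}{10381} - \left(- \frac{318989}{6592} - 9418\right) = - \frac{3482}{10381} - - \frac{62402445}{6592} = - \frac{3482}{10381} + \frac{62402445}{6592} = \frac{647776828201}{68431552}$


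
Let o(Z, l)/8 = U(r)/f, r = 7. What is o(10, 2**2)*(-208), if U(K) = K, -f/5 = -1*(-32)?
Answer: 364/5 ≈ 72.800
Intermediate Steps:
f = -160 (f = -(-5)*(-32) = -5*32 = -160)
o(Z, l) = -7/20 (o(Z, l) = 8*(7/(-160)) = 8*(7*(-1/160)) = 8*(-7/160) = -7/20)
o(10, 2**2)*(-208) = -7/20*(-208) = 364/5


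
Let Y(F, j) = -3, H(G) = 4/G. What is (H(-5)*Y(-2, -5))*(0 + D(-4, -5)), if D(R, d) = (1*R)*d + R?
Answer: 192/5 ≈ 38.400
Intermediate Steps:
D(R, d) = R + R*d (D(R, d) = R*d + R = R + R*d)
(H(-5)*Y(-2, -5))*(0 + D(-4, -5)) = ((4/(-5))*(-3))*(0 - 4*(1 - 5)) = ((4*(-⅕))*(-3))*(0 - 4*(-4)) = (-⅘*(-3))*(0 + 16) = (12/5)*16 = 192/5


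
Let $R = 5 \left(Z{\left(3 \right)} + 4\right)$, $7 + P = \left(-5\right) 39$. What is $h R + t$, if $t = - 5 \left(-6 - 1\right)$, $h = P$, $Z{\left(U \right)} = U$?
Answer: $-7035$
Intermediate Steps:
$P = -202$ ($P = -7 - 195 = -202$)
$h = -202$
$t = 35$ ($t = \left(-5\right) \left(-7\right) = 35$)
$R = 35$ ($R = 5 \left(3 + 4\right) = 5 \cdot 7 = 35$)
$h R + t = \left(-202\right) 35 + 35 = -7070 + 35 = -7035$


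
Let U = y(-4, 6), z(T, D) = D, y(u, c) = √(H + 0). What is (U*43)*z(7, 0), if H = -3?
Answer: 0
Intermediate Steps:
y(u, c) = I*√3 (y(u, c) = √(-3 + 0) = √(-3) = I*√3)
U = I*√3 ≈ 1.732*I
(U*43)*z(7, 0) = ((I*√3)*43)*0 = (43*I*√3)*0 = 0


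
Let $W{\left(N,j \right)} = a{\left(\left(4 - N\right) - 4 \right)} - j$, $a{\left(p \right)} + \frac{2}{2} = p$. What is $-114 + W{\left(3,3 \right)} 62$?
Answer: $-548$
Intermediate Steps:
$a{\left(p \right)} = -1 + p$
$W{\left(N,j \right)} = -1 - N - j$ ($W{\left(N,j \right)} = \left(-1 - N\right) - j = -1 - N - j$)
$-114 + W{\left(3,3 \right)} 62 = -114 + \left(-1 - 3 - 3\right) 62 = -114 - 434 = -548$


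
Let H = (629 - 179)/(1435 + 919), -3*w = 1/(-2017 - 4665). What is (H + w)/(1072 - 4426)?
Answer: -4511527/79134752268 ≈ -5.7011e-5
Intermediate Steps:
w = 1/20046 (w = -1/(3*(-2017 - 4665)) = -⅓/(-6682) = -⅓*(-1/6682) = 1/20046 ≈ 4.9885e-5)
H = 225/1177 (H = 450/2354 = 450*(1/2354) = 225/1177 ≈ 0.19116)
(H + w)/(1072 - 4426) = (225/1177 + 1/20046)/(1072 - 4426) = (4511527/23594142)/(-3354) = (4511527/23594142)*(-1/3354) = -4511527/79134752268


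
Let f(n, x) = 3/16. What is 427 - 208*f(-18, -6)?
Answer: 388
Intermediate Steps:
f(n, x) = 3/16 (f(n, x) = 3*(1/16) = 3/16)
427 - 208*f(-18, -6) = 427 - 208*3/16 = 427 - 39 = 388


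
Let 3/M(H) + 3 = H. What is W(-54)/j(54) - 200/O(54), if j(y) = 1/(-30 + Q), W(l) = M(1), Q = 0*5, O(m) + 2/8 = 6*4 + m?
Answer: 13195/311 ≈ 42.428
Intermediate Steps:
M(H) = 3/(-3 + H)
O(m) = 95/4 + m (O(m) = -¼ + (6*4 + m) = -¼ + (24 + m) = 95/4 + m)
Q = 0
W(l) = -3/2 (W(l) = 3/(-3 + 1) = 3/(-2) = 3*(-½) = -3/2)
j(y) = -1/30 (j(y) = 1/(-30 + 0) = 1/(-30) = -1/30)
W(-54)/j(54) - 200/O(54) = -3/(2*(-1/30)) - 200/(95/4 + 54) = -3/2*(-30) - 200/311/4 = 45 - 200*4/311 = 45 - 800/311 = 13195/311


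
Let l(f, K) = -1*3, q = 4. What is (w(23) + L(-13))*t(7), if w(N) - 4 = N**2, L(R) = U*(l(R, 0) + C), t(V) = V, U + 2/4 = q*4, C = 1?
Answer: 3514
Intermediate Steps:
l(f, K) = -3
U = 31/2 (U = -1/2 + 4*4 = -1/2 + 16 = 31/2 ≈ 15.500)
L(R) = -31 (L(R) = 31*(-3 + 1)/2 = (31/2)*(-2) = -31)
w(N) = 4 + N**2
(w(23) + L(-13))*t(7) = ((4 + 23**2) - 31)*7 = ((4 + 529) - 31)*7 = (533 - 31)*7 = 502*7 = 3514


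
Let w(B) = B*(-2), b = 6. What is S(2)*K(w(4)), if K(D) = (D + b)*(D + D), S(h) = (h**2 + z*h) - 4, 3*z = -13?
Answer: -832/3 ≈ -277.33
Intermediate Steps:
z = -13/3 (z = (1/3)*(-13) = -13/3 ≈ -4.3333)
w(B) = -2*B
S(h) = -4 + h**2 - 13*h/3 (S(h) = (h**2 - 13*h/3) - 4 = -4 + h**2 - 13*h/3)
K(D) = 2*D*(6 + D) (K(D) = (D + 6)*(D + D) = (6 + D)*(2*D) = 2*D*(6 + D))
S(2)*K(w(4)) = (-4 + 2**2 - 13/3*2)*(2*(-2*4)*(6 - 2*4)) = (-4 + 4 - 26/3)*(2*(-8)*(6 - 8)) = -52*(-8)*(-2)/3 = -26/3*32 = -832/3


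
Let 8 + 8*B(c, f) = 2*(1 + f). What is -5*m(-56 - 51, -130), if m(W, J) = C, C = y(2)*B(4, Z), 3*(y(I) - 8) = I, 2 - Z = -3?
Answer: -65/3 ≈ -21.667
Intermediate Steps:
Z = 5 (Z = 2 - 1*(-3) = 2 + 3 = 5)
y(I) = 8 + I/3
B(c, f) = -3/4 + f/4 (B(c, f) = -1 + (2*(1 + f))/8 = -1 + (2 + 2*f)/8 = -1 + (1/4 + f/4) = -3/4 + f/4)
C = 13/3 (C = (8 + (1/3)*2)*(-3/4 + (1/4)*5) = (8 + 2/3)*(-3/4 + 5/4) = (26/3)*(1/2) = 13/3 ≈ 4.3333)
m(W, J) = 13/3
-5*m(-56 - 51, -130) = -5*13/3 = -65/3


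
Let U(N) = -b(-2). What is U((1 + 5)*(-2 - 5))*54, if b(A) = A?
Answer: 108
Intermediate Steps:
U(N) = 2 (U(N) = -1*(-2) = 2)
U((1 + 5)*(-2 - 5))*54 = 2*54 = 108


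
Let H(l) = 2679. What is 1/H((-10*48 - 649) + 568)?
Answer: 1/2679 ≈ 0.00037327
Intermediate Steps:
1/H((-10*48 - 649) + 568) = 1/2679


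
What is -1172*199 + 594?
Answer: -232634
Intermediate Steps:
-1172*199 + 594 = -233228 + 594 = -232634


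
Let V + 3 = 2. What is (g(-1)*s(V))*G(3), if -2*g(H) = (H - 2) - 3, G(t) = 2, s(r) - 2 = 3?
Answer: 30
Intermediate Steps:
V = -1 (V = -3 + 2 = -1)
s(r) = 5 (s(r) = 2 + 3 = 5)
g(H) = 5/2 - H/2 (g(H) = -((H - 2) - 3)/2 = -((-2 + H) - 3)/2 = -(-5 + H)/2 = 5/2 - H/2)
(g(-1)*s(V))*G(3) = ((5/2 - ½*(-1))*5)*2 = ((5/2 + ½)*5)*2 = (3*5)*2 = 15*2 = 30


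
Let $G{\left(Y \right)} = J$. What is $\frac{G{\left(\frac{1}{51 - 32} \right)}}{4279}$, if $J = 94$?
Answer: $\frac{94}{4279} \approx 0.021968$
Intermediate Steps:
$G{\left(Y \right)} = 94$
$\frac{G{\left(\frac{1}{51 - 32} \right)}}{4279} = \frac{94}{4279}$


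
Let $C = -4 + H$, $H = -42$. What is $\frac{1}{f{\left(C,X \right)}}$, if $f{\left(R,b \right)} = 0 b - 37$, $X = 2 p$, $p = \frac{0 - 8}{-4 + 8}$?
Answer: $- \frac{1}{37} \approx -0.027027$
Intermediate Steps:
$p = -2$ ($p = - \frac{8}{4} = \left(-8\right) \frac{1}{4} = -2$)
$X = -4$ ($X = 2 \left(-2\right) = -4$)
$C = -46$ ($C = -4 - 42 = -46$)
$f{\left(R,b \right)} = -37$ ($f{\left(R,b \right)} = 0 - 37 = -37$)
$\frac{1}{f{\left(C,X \right)}} = \frac{1}{-37} = - \frac{1}{37}$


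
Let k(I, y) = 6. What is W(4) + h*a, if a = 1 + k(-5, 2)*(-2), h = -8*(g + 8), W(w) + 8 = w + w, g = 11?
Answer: 1672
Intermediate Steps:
W(w) = -8 + 2*w (W(w) = -8 + (w + w) = -8 + 2*w)
h = -152 (h = -8*(11 + 8) = -8*19 = -152)
a = -11 (a = 1 + 6*(-2) = 1 - 12 = -11)
W(4) + h*a = (-8 + 2*4) - 152*(-11) = (-8 + 8) + 1672 = 0 + 1672 = 1672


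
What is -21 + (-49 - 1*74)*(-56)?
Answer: 6867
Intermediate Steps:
-21 + (-49 - 1*74)*(-56) = -21 + (-49 - 74)*(-56) = -21 - 123*(-56) = -21 + 6888 = 6867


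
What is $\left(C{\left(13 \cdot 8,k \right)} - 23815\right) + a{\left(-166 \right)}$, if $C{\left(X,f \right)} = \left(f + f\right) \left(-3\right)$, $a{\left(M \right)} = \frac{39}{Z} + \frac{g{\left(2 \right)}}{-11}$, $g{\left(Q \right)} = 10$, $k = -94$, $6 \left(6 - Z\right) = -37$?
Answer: $- \frac{18668709}{803} \approx -23249.0$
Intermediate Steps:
$Z = \frac{73}{6}$ ($Z = 6 - - \frac{37}{6} = 6 + \frac{37}{6} = \frac{73}{6} \approx 12.167$)
$a{\left(M \right)} = \frac{1844}{803}$ ($a{\left(M \right)} = \frac{39}{\frac{73}{6}} + \frac{10}{-11} = 39 \cdot \frac{6}{73} + 10 \left(- \frac{1}{11}\right) = \frac{234}{73} - \frac{10}{11} = \frac{1844}{803}$)
$C{\left(X,f \right)} = - 6 f$ ($C{\left(X,f \right)} = 2 f \left(-3\right) = - 6 f$)
$\left(C{\left(13 \cdot 8,k \right)} - 23815\right) + a{\left(-166 \right)} = \left(\left(-6\right) \left(-94\right) - 23815\right) + \frac{1844}{803} = \left(564 - 23815\right) + \frac{1844}{803} = -23251 + \frac{1844}{803} = - \frac{18668709}{803}$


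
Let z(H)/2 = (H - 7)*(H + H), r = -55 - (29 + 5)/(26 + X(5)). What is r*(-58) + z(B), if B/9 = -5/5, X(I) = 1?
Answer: 103654/27 ≈ 3839.0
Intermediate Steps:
B = -9 (B = 9*(-5/5) = 9*(-5*⅕) = 9*(-1) = -9)
r = -1519/27 (r = -55 - (29 + 5)/(26 + 1) = -55 - 34/27 = -1519/27 ≈ -56.259)
z(H) = 4*H*(-7 + H) (z(H) = 2*((H - 7)*(H + H)) = 2*((-7 + H)*(2*H)) = 2*(2*H*(-7 + H)) = 4*H*(-7 + H))
r*(-58) + z(B) = -1519/27*(-58) + 4*(-9)*(-7 - 9) = 88102/27 + 4*(-9)*(-16) = 88102/27 + 576 = 103654/27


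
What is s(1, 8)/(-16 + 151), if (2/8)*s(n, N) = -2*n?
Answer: -8/135 ≈ -0.059259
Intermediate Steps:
s(n, N) = -8*n (s(n, N) = 4*(-2*n) = -8*n)
s(1, 8)/(-16 + 151) = (-8*1)/(-16 + 151) = -8/135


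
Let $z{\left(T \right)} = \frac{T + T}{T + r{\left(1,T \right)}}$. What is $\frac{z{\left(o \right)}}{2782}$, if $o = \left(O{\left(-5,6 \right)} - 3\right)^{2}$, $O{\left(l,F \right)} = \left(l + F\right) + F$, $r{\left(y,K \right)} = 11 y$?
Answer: $\frac{16}{37557} \approx 0.00042602$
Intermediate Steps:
$O{\left(l,F \right)} = l + 2 F$ ($O{\left(l,F \right)} = \left(F + l\right) + F = l + 2 F$)
$o = 16$ ($o = \left(\left(-5 + 2 \cdot 6\right) - 3\right)^{2} = \left(\left(-5 + 12\right) - 3\right)^{2} = \left(7 - 3\right)^{2} = 4^{2} = 16$)
$z{\left(T \right)} = \frac{2 T}{11 + T}$ ($z{\left(T \right)} = \frac{T + T}{T + 11 \cdot 1} = \frac{2 T}{T + 11} = \frac{2 T}{11 + T}$)
$\frac{z{\left(o \right)}}{2782} = \frac{2 \cdot 16 \frac{1}{11 + 16}}{2782} = 2 \cdot 16 \cdot \frac{1}{27} \cdot \frac{1}{2782} = \frac{32}{27} \cdot \frac{1}{2782} = \frac{16}{37557}$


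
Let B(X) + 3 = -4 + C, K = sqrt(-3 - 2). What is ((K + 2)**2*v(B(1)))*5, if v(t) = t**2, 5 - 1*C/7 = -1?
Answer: -6125 + 24500*I*sqrt(5) ≈ -6125.0 + 54784.0*I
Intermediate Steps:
C = 42 (C = 35 - 7*(-1) = 35 + 7 = 42)
K = I*sqrt(5) (K = sqrt(-5) = I*sqrt(5) ≈ 2.2361*I)
B(X) = 35 (B(X) = -3 + (-4 + 42) = -3 + 38 = 35)
((K + 2)**2*v(B(1)))*5 = ((I*sqrt(5) + 2)**2*35**2)*5 = ((2 + I*sqrt(5))**2*1225)*5 = (1225*(2 + I*sqrt(5))**2)*5 = 6125*(2 + I*sqrt(5))**2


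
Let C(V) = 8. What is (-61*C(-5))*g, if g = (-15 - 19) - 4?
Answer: 18544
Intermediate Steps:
g = -38 (g = -34 - 4 = -38)
(-61*C(-5))*g = -61*8*(-38) = -488*(-38) = 18544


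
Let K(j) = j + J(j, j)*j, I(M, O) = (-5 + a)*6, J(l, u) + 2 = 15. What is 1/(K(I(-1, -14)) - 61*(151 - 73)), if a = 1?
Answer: -1/5094 ≈ -0.00019631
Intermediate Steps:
J(l, u) = 13 (J(l, u) = -2 + 15 = 13)
I(M, O) = -24 (I(M, O) = (-5 + 1)*6 = -4*6 = -24)
K(j) = 14*j (K(j) = j + 13*j = 14*j)
1/(K(I(-1, -14)) - 61*(151 - 73)) = 1/(14*(-24) - 61*(151 - 73)) = 1/(-336 - 61*78) = 1/(-336 - 4758) = 1/(-5094) = -1/5094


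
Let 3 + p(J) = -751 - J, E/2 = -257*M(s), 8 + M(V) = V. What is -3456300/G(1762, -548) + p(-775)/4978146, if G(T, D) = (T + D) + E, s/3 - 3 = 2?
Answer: 716915252911/494495836 ≈ 1449.8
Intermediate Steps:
s = 15 (s = 9 + 3*2 = 9 + 6 = 15)
M(V) = -8 + V
E = -3598 (E = 2*(-257*(-8 + 15)) = 2*(-257*7) = 2*(-1799) = -3598)
p(J) = -754 - J (p(J) = -3 + (-751 - J) = -754 - J)
G(T, D) = -3598 + D + T (G(T, D) = (T + D) - 3598 = (D + T) - 3598 = -3598 + D + T)
-3456300/G(1762, -548) + p(-775)/4978146 = -3456300/(-3598 - 548 + 1762) + (-754 - 1*(-775))/4978146 = -3456300/(-2384) + (-754 + 775)*(1/4978146) = -3456300*(-1/2384) + 21*(1/4978146) = 864075/596 + 7/1659382 = 716915252911/494495836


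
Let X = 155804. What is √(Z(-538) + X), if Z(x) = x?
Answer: √155266 ≈ 394.04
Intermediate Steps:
√(Z(-538) + X) = √(-538 + 155804) = √155266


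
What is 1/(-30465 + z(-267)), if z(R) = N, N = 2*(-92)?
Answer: -1/30649 ≈ -3.2627e-5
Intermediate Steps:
N = -184
z(R) = -184
1/(-30465 + z(-267)) = 1/(-30465 - 184) = 1/(-30649) = -1/30649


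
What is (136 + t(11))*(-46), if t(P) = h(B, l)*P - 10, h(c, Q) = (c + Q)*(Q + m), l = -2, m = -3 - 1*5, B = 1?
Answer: -10856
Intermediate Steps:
m = -8 (m = -3 - 5 = -8)
h(c, Q) = (-8 + Q)*(Q + c) (h(c, Q) = (c + Q)*(Q - 8) = (Q + c)*(-8 + Q) = (-8 + Q)*(Q + c))
t(P) = -10 + 10*P (t(P) = ((-2)² - 8*(-2) - 8*1 - 2*1)*P - 10 = (4 + 16 - 8 - 2)*P - 10 = 10*P - 10 = -10 + 10*P)
(136 + t(11))*(-46) = (136 + (-10 + 10*11))*(-46) = (136 + (-10 + 110))*(-46) = (136 + 100)*(-46) = 236*(-46) = -10856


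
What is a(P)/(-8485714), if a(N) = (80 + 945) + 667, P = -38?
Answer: -846/4242857 ≈ -0.00019939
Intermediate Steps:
a(N) = 1692 (a(N) = 1025 + 667 = 1692)
a(P)/(-8485714) = 1692/(-8485714) = 1692*(-1/8485714) = -846/4242857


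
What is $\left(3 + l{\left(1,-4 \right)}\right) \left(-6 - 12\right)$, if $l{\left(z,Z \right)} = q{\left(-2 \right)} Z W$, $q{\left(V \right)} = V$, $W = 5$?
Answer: $-774$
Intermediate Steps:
$l{\left(z,Z \right)} = - 10 Z$ ($l{\left(z,Z \right)} = - 2 Z 5 = - 10 Z$)
$\left(3 + l{\left(1,-4 \right)}\right) \left(-6 - 12\right) = \left(3 - -40\right) \left(-6 - 12\right) = \left(3 + 40\right) \left(-6 - 12\right) = 43 \left(-18\right) = -774$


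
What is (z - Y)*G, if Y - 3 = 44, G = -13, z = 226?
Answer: -2327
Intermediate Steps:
Y = 47 (Y = 3 + 44 = 47)
(z - Y)*G = (226 - 1*47)*(-13) = (226 - 47)*(-13) = 179*(-13) = -2327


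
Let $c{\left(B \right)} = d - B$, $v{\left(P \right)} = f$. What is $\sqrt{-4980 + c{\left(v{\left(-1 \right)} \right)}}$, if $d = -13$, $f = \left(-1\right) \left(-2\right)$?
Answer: $3 i \sqrt{555} \approx 70.675 i$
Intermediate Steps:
$f = 2$
$v{\left(P \right)} = 2$
$c{\left(B \right)} = -13 - B$
$\sqrt{-4980 + c{\left(v{\left(-1 \right)} \right)}} = \sqrt{-4980 - 15} = \sqrt{-4995} = 3 i \sqrt{555}$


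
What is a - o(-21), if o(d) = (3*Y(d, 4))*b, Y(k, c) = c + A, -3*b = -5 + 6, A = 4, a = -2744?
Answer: -2736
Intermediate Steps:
b = -1/3 (b = -(-5 + 6)/3 = -1/3*1 = -1/3 ≈ -0.33333)
Y(k, c) = 4 + c (Y(k, c) = c + 4 = 4 + c)
o(d) = -8 (o(d) = (3*(4 + 4))*(-1/3) = (3*8)*(-1/3) = 24*(-1/3) = -8)
a - o(-21) = -2744 - 1*(-8) = -2744 + 8 = -2736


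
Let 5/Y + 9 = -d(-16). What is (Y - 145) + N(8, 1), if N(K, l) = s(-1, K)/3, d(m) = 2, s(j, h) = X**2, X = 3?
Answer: -1567/11 ≈ -142.45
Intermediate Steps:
s(j, h) = 9 (s(j, h) = 3**2 = 9)
N(K, l) = 3 (N(K, l) = 9/3 = 9*(1/3) = 3)
Y = -5/11 (Y = 5/(-9 - 1*2) = 5/(-9 - 2) = 5/(-11) = 5*(-1/11) = -5/11 ≈ -0.45455)
(Y - 145) + N(8, 1) = (-5/11 - 145) + 3 = -1600/11 + 3 = -1567/11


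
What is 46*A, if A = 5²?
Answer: 1150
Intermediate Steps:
A = 25
46*A = 46*25 = 1150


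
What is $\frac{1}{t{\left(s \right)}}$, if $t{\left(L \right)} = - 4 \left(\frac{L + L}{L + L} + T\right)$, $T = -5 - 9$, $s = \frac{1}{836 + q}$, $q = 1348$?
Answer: $\frac{1}{52} \approx 0.019231$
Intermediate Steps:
$s = \frac{1}{2184}$ ($s = \frac{1}{836 + 1348} = \frac{1}{2184} \approx 0.00045788$)
$T = -14$ ($T = -5 - 9 = -14$)
$t{\left(L \right)} = 52$ ($t{\left(L \right)} = - 4 \left(\frac{L + L}{L + L} - 14\right) = - 4 \left(\frac{2 L}{2 L} - 14\right) = - 4 \left(2 L \frac{1}{2 L} - 14\right) = - 4 \left(1 - 14\right) = \left(-4\right) \left(-13\right) = 52$)
$\frac{1}{t{\left(s \right)}} = \frac{1}{52}$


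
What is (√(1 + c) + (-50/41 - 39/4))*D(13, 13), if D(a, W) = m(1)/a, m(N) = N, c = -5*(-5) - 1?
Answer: -979/2132 ≈ -0.45919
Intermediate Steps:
c = 24 (c = 25 - 1 = 24)
D(a, W) = 1/a
(√(1 + c) + (-50/41 - 39/4))*D(13, 13) = (√(1 + 24) + (-50/41 - 39/4))/13 = (√25 + (-50*1/41 - 39*¼))*(1/13) = (5 + (-50/41 - 39/4))*(1/13) = (5 - 1799/164)*(1/13) = -979/164*1/13 = -979/2132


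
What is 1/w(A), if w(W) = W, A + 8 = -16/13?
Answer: -13/120 ≈ -0.10833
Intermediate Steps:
A = -120/13 (A = -8 - 16/13 = -120/13 ≈ -9.2308)
1/w(A) = 1/(-120/13) = -13/120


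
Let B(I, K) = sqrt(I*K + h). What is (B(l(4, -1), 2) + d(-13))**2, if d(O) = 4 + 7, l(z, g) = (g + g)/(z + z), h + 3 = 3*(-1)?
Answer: (22 + I*sqrt(26))**2/4 ≈ 114.5 + 56.089*I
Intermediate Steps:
h = -6 (h = -3 + 3*(-1) = -3 - 3 = -6)
l(z, g) = g/z (l(z, g) = (2*g)/((2*z)) = (2*g)*(1/(2*z)) = g/z)
B(I, K) = sqrt(-6 + I*K) (B(I, K) = sqrt(I*K - 6) = sqrt(-6 + I*K))
d(O) = 11
(B(l(4, -1), 2) + d(-13))**2 = (sqrt(-6 - 1/4*2) + 11)**2 = (sqrt(-6 - 1/2) + 11)**2 = (sqrt(-13/2) + 11)**2 = (I*sqrt(26)/2 + 11)**2 = (11 + I*sqrt(26)/2)**2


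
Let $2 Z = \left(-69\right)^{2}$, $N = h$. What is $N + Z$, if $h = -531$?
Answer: $\frac{3699}{2} \approx 1849.5$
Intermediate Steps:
$N = -531$
$Z = \frac{4761}{2}$ ($Z = \frac{\left(-69\right)^{2}}{2} = \frac{1}{2} \cdot 4761 = \frac{4761}{2} \approx 2380.5$)
$N + Z = -531 + \frac{4761}{2} = \frac{3699}{2}$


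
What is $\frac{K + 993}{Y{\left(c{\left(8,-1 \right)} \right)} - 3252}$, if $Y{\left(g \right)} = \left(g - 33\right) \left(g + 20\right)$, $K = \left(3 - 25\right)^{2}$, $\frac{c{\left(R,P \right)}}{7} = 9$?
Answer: $- \frac{1477}{762} \approx -1.9383$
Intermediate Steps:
$c{\left(R,P \right)} = 63$ ($c{\left(R,P \right)} = 7 \cdot 9 = 63$)
$K = 484$ ($K = \left(-22\right)^{2} = 484$)
$Y{\left(g \right)} = \left(-33 + g\right) \left(20 + g\right)$
$\frac{K + 993}{Y{\left(c{\left(8,-1 \right)} \right)} - 3252} = \frac{484 + 993}{\left(-660 + 63^{2} - 819\right) - 3252} = \frac{1477}{\left(-660 + 3969 - 819\right) - 3252} = \frac{1477}{2490 - 3252} = \frac{1477}{-762} = 1477 \left(- \frac{1}{762}\right) = - \frac{1477}{762}$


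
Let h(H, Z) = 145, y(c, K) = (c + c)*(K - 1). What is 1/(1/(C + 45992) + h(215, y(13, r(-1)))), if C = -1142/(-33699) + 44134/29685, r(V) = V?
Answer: 5112204424824/741269752750015 ≈ 0.0068965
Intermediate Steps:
y(c, K) = 2*c*(-1 + K) (y(c, K) = (2*c)*(-1 + K) = 2*c*(-1 + K))
C = 169019104/111150535 (C = -1142*(-1/33699) + 44134*(1/29685) = 1142/33699 + 44134/29685 = 169019104/111150535 ≈ 1.5206)
1/(1/(C + 45992) + h(215, y(13, r(-1)))) = 1/(1/(169019104/111150535 + 45992) + 145) = 1/(1/(5112204424824/111150535) + 145) = 1/(111150535/5112204424824 + 145) = 1/(741269752750015/5112204424824) = 5112204424824/741269752750015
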